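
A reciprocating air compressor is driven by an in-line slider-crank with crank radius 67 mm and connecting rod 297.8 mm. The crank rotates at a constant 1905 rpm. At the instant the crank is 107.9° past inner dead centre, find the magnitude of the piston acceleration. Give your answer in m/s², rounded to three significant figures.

1310

ω = 2π·1905/60 = 199.5 rad/s
x(θ) = r cosθ + √(L² − r² sin²θ); with ω constant, a = ω²·d²x/dθ².
d²x/dθ² = −r cosθ − r²(cos2θ)/√u − r⁴ sin²2θ/(4u^{3/2}),  u = L² − r² sin²θ = 0.0846199 m².
Substituting r = 0.067 m, L = 0.2978 m, θ = 107.9°: d²x/dθ² = +0.033039 m.
a = ω²·d²x/dθ² = (199.5)²·(+0.033039) = +1314.8 m/s²;  |a| = 1314.8 m/s².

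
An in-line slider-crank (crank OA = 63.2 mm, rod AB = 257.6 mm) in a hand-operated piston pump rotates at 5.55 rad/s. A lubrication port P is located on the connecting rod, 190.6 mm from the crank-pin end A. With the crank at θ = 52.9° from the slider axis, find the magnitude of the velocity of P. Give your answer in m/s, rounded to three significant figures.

0.316

ω = 5.55 rad/s.  Crank-pin speed |V_A| = rω = 0.35076 m/s, perpendicular to OA.
Rod angle: sinφ = −(r/L) sinθ ⇒ φ = -11.284°; ω_rod = −rω cosθ/√(L²−r²sin²θ) = -0.83755 rad/s.
V_P = V_A + ω_rod × AP, with AP = 0.1906 m along the rod.
Components: V_Px = −rω sinθ − a·ω_rod·sinφ = -0.311 m/s;  V_Py = rω cosθ + a·ω_rod·cosφ = +0.055031 m/s.
|V_P| = √(V_Px² + V_Py²) = 0.31583 m/s.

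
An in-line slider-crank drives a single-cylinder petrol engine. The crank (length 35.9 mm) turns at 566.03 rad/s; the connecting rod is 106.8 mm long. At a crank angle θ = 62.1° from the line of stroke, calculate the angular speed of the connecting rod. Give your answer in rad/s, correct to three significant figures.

ω = 566 rad/s
The rod makes angle φ with the slider axis where L sinφ = r sinθ; differentiating, L cosφ·φ̇ = r ω cosθ.
L cosφ = √(L² − r² sin²θ) = 0.10198 m.
|ω_rod| = r ω |cosθ| / √(L² − r² sin²θ) = 0.0359·566·0.46793/0.10198 = 93.241 rad/s.

93.2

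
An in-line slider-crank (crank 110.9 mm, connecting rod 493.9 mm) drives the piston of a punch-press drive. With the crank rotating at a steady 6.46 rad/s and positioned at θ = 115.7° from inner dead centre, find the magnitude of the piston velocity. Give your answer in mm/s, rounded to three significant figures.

581

ω = 6.46 rad/s
For an in-line slider-crank, x = r cosθ + √(L² − r² sin²θ), so v = −rω sinθ·[1 + r cosθ/√(L² − r² sin²θ)].
With r = 0.1109 m, L = 0.4939 m, θ = 115.7°: √(L² − r² sin²θ) = 0.48369 m.
v = −0.1109·6.46·0.90108·[1 + 0.1109·-0.43366/0.48369] = -0.58136 m/s.
|v| = 0.58136 m/s = 581.36 mm/s.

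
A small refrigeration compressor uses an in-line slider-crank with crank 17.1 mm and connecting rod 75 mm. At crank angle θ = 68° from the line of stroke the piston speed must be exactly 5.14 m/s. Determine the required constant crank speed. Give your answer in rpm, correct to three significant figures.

2850

For an in-line slider-crank, |v_piston| = rω|sinθ|·[1 + r cosθ/√(L² − r² sin²θ)].
With r = 0.0171 m, L = 0.075 m, θ = 68°: the bracketed kinematic factor |dx/dθ| = 0.01724 m.
ω = v/|dx/dθ| = 5.14/0.01724 = 298.14 rad/s.
N = 60ω/(2π) = 2847 rpm.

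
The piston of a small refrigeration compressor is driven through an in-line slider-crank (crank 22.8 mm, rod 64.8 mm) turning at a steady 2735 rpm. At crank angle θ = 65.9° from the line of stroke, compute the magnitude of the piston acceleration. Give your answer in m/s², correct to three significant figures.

ω = 2π·2735/60 = 286.4 rad/s
x(θ) = r cosθ + √(L² − r² sin²θ); with ω constant, a = ω²·d²x/dθ².
d²x/dθ² = −r cosθ − r²(cos2θ)/√u − r⁴ sin²2θ/(4u^{3/2}),  u = L² − r² sin²θ = 0.00376587 m².
Substituting r = 0.0228 m, L = 0.0648 m, θ = 65.9°: d²x/dθ² = -0.0038262 m.
a = ω²·d²x/dθ² = (286.4)²·(-0.0038262) = -313.86 m/s²;  |a| = 313.86 m/s².

314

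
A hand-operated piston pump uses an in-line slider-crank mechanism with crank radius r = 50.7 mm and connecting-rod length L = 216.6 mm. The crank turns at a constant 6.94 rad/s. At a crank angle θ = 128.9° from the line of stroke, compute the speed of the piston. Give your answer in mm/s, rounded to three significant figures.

ω = 6.94 rad/s
For an in-line slider-crank, x = r cosθ + √(L² − r² sin²θ), so v = −rω sinθ·[1 + r cosθ/√(L² − r² sin²θ)].
With r = 0.0507 m, L = 0.2166 m, θ = 128.9°: √(L² − r² sin²θ) = 0.21298 m.
v = −0.0507·6.94·0.77824·[1 + 0.0507·-0.62796/0.21298] = -0.2329 m/s.
|v| = 0.2329 m/s = 232.9 mm/s.

233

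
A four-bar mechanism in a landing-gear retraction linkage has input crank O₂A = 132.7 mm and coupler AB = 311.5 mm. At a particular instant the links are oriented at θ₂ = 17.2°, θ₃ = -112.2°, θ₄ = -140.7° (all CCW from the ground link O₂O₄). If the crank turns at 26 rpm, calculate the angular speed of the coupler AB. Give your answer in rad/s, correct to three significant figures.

ω₂ = 2.723 rad/s (from 26 rpm).
Differentiating the loop-closure r₂e^{iθ₂}+r₃e^{iθ₃}=r₁+r₄e^{iθ₄} gives r₂ω₂e^{iθ₂}+r₃ω₃e^{iθ₃}=r₄ω₄e^{iθ₄}.
Eliminating the other unknown: ω₃ = r₂ω₂ sin(θ₄−θ₂) / [r₃ sin(θ₃−θ₄)].
Numerator sine = -0.37622; denominator sine = +0.47716.
Result = 0.1327·2.723·(-0.37622) / (0.3115·(+0.47716)) = -0.91453 rad/s; magnitude 0.91453 rad/s.

0.915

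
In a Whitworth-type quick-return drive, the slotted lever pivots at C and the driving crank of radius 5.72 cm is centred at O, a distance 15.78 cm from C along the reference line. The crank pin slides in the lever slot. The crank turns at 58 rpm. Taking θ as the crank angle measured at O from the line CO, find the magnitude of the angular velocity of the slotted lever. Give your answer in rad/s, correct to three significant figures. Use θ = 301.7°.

ω = 6.074 rad/s (from 58 rpm).
Crank pin A relative to C: A = (d + r cosθ, r sinθ); lever angle φ = atan2(r sinθ, d + r cosθ).
Differentiating tanφ: φ̇ = rω(d cosθ + r)/(d² + r² + 2dr cosθ).
d² + r² + 2dr cosθ = |CA|² = 0.0376587 m²;  d cosθ + r = +0.14012 m.
|ω_lever| = |0.0572·6.074·+0.14012| / 0.0376587 = 1.2927 rad/s.

1.29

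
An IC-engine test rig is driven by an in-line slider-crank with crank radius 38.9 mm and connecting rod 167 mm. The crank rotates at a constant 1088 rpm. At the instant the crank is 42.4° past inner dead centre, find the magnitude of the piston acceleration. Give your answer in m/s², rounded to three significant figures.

385

ω = 2π·1088/60 = 113.9 rad/s
x(θ) = r cosθ + √(L² − r² sin²θ); with ω constant, a = ω²·d²x/dθ².
d²x/dθ² = −r cosθ − r²(cos2θ)/√u − r⁴ sin²2θ/(4u^{3/2}),  u = L² − r² sin²θ = 0.027201 m².
Substituting r = 0.0389 m, L = 0.167 m, θ = 42.4°: d²x/dθ² = -0.029684 m.
a = ω²·d²x/dθ² = (113.9)²·(-0.029684) = -385.33 m/s²;  |a| = 385.33 m/s².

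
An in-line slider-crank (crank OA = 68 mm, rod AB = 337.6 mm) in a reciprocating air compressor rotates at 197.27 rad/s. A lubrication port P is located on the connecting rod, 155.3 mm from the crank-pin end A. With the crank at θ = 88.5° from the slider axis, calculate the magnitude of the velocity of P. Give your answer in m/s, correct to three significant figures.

ω = 197.3 rad/s.  Crank-pin speed |V_A| = rω = 13.414 m/s, perpendicular to OA.
Rod angle: sinφ = −(r/L) sinθ ⇒ φ = -11.616°; ω_rod = −rω cosθ/√(L²−r²sin²θ) = -1.0619 rad/s.
V_P = V_A + ω_rod × AP, with AP = 0.1553 m along the rod.
Components: V_Px = −rω sinθ − a·ω_rod·sinφ = -13.443 m/s;  V_Py = rω cosθ + a·ω_rod·cosφ = +0.18962 m/s.
|V_P| = √(V_Px² + V_Py²) = 13.444 m/s.

13.4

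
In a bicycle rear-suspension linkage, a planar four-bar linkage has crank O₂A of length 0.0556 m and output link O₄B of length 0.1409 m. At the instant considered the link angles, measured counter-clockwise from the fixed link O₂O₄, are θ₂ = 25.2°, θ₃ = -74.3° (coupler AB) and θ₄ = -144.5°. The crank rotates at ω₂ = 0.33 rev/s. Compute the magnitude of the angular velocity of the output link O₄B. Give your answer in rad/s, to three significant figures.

0.858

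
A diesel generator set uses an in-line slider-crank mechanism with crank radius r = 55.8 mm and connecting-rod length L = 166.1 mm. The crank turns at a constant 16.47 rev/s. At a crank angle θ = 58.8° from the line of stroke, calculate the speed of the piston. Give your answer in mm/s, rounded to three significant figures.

ω = 2π·16.5 = 103.5 rad/s
For an in-line slider-crank, x = r cosθ + √(L² − r² sin²θ), so v = −rω sinθ·[1 + r cosθ/√(L² − r² sin²θ)].
With r = 0.0558 m, L = 0.1661 m, θ = 58.8°: √(L² − r² sin²θ) = 0.15909 m.
v = −0.0558·103.5·0.85536·[1 + 0.0558·0.51803/0.15909] = -5.8366 m/s.
|v| = 5.8366 m/s = 5836.6 mm/s.

5840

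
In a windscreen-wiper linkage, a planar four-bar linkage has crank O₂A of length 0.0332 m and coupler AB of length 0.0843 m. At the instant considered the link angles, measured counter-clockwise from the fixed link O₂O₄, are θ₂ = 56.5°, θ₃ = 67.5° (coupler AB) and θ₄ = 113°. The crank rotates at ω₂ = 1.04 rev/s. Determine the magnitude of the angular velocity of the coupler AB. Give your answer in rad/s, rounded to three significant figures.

ω₂ = 6.535 rad/s (from 1.04 rev/s).
Differentiating the loop-closure r₂e^{iθ₂}+r₃e^{iθ₃}=r₁+r₄e^{iθ₄} gives r₂ω₂e^{iθ₂}+r₃ω₃e^{iθ₃}=r₄ω₄e^{iθ₄}.
Eliminating the other unknown: ω₃ = r₂ω₂ sin(θ₄−θ₂) / [r₃ sin(θ₃−θ₄)].
Numerator sine = +0.83389; denominator sine = -0.71325.
Result = 0.0332·6.535·(+0.83389) / (0.0843·(-0.71325)) = -3.0088 rad/s; magnitude 3.0088 rad/s.

3.01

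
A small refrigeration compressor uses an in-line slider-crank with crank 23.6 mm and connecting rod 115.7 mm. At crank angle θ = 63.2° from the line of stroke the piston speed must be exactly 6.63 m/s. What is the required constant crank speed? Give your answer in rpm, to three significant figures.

For an in-line slider-crank, |v_piston| = rω|sinθ|·[1 + r cosθ/√(L² − r² sin²θ)].
With r = 0.0236 m, L = 0.1157 m, θ = 63.2°: the bracketed kinematic factor |dx/dθ| = 0.023035 m.
ω = v/|dx/dθ| = 6.63/0.023035 = 287.82 rad/s.
N = 60ω/(2π) = 2748.5 rpm.

2750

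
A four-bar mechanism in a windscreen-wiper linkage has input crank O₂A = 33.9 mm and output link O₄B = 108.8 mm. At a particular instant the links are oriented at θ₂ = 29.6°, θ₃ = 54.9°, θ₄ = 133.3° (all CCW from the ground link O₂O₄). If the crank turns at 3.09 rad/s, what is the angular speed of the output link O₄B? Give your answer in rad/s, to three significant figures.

0.420

ω₂ = 3.09 rad/s
Differentiating the loop-closure r₂e^{iθ₂}+r₃e^{iθ₃}=r₁+r₄e^{iθ₄} gives r₂ω₂e^{iθ₂}+r₃ω₃e^{iθ₃}=r₄ω₄e^{iθ₄}.
Eliminating the other unknown: ω₄ = r₂ω₂ sin(θ₂−θ₃) / [r₄ sin(θ₄−θ₃)].
Numerator sine = -0.42736; denominator sine = +0.97958.
Result = 0.0339·3.09·(-0.42736) / (0.1088·(+0.97958)) = -0.42003 rad/s; magnitude 0.42003 rad/s.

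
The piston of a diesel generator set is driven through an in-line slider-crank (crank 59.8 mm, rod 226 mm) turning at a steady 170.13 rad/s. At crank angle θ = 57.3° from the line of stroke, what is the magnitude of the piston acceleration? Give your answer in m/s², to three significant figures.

747

ω = 170.1 rad/s
x(θ) = r cosθ + √(L² − r² sin²θ); with ω constant, a = ω²·d²x/dθ².
d²x/dθ² = −r cosθ − r²(cos2θ)/√u − r⁴ sin²2θ/(4u^{3/2}),  u = L² − r² sin²θ = 0.0485437 m².
Substituting r = 0.0598 m, L = 0.226 m, θ = 57.3°: d²x/dθ² = -0.025797 m.
a = ω²·d²x/dθ² = (170.1)²·(-0.025797) = -746.67 m/s²;  |a| = 746.67 m/s².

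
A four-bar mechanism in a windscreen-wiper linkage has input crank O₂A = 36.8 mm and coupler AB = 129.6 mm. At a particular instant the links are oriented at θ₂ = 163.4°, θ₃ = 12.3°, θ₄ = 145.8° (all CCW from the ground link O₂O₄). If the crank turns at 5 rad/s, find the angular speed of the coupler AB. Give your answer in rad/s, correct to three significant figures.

0.592

ω₂ = 5 rad/s
Differentiating the loop-closure r₂e^{iθ₂}+r₃e^{iθ₃}=r₁+r₄e^{iθ₄} gives r₂ω₂e^{iθ₂}+r₃ω₃e^{iθ₃}=r₄ω₄e^{iθ₄}.
Eliminating the other unknown: ω₃ = r₂ω₂ sin(θ₄−θ₂) / [r₃ sin(θ₃−θ₄)].
Numerator sine = -0.30237; denominator sine = -0.72537.
Result = 0.0368·5·(-0.30237) / (0.1296·(-0.72537)) = +0.59182 rad/s; magnitude 0.59182 rad/s.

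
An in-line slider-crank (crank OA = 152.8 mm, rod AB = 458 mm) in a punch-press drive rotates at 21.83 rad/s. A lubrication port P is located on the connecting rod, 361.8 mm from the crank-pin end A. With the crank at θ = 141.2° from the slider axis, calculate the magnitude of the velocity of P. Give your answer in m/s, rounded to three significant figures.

1.74

ω = 21.83 rad/s.  Crank-pin speed |V_A| = rω = 3.3356 m/s, perpendicular to OA.
Rod angle: sinφ = −(r/L) sinθ ⇒ φ = -12.067°; ω_rod = −rω cosθ/√(L²−r²sin²θ) = +5.8042 rad/s.
V_P = V_A + ω_rod × AP, with AP = 0.3618 m along the rod.
Components: V_Px = −rω sinθ − a·ω_rod·sinφ = -1.6511 m/s;  V_Py = rω cosθ + a·ω_rod·cosφ = -0.54602 m/s.
|V_P| = √(V_Px² + V_Py²) = 1.7391 m/s.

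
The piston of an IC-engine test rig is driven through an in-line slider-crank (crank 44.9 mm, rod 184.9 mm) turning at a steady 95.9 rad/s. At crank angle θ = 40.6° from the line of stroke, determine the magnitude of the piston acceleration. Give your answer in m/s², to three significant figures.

331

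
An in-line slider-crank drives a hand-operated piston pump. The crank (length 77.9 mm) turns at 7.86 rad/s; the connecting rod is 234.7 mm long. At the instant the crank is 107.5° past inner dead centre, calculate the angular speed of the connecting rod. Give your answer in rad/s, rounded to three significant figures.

ω = 7.86 rad/s
The rod makes angle φ with the slider axis where L sinφ = r sinθ; differentiating, L cosφ·φ̇ = r ω cosθ.
L cosφ = √(L² − r² sin²θ) = 0.22263 m.
|ω_rod| = r ω |cosθ| / √(L² − r² sin²θ) = 0.0779·7.86·0.30071/0.22263 = 0.82702 rad/s.

0.827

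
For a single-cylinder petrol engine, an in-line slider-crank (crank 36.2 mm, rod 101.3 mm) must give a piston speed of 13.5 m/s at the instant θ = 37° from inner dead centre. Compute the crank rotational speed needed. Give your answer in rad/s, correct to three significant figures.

480

For an in-line slider-crank, |v_piston| = rω|sinθ|·[1 + r cosθ/√(L² − r² sin²θ)].
With r = 0.0362 m, L = 0.1013 m, θ = 37°: the bracketed kinematic factor |dx/dθ| = 0.028152 m.
ω = v/|dx/dθ| = 13.5/0.028152 = 479.54 rad/s.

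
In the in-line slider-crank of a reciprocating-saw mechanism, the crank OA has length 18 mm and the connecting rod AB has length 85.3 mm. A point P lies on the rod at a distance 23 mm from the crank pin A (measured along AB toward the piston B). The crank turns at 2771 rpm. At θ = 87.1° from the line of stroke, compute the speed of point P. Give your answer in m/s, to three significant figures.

ω = 290.2 rad/s.  Crank-pin speed |V_A| = rω = 5.2232 m/s, perpendicular to OA.
Rod angle: sinφ = −(r/L) sinθ ⇒ φ = -12.166°; ω_rod = −rω cosθ/√(L²−r²sin²θ) = -3.1692 rad/s.
V_P = V_A + ω_rod × AP, with AP = 0.023 m along the rod.
Components: V_Px = −rω sinθ − a·ω_rod·sinφ = -5.2319 m/s;  V_Py = rω cosθ + a·ω_rod·cosφ = +0.193 m/s.
|V_P| = √(V_Px² + V_Py²) = 5.2354 m/s.

5.24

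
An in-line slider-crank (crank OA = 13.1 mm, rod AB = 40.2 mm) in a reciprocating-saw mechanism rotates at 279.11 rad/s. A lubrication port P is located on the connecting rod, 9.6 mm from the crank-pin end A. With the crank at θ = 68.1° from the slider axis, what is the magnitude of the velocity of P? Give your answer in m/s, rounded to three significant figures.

3.65

ω = 279.1 rad/s.  Crank-pin speed |V_A| = rω = 3.6563 m/s, perpendicular to OA.
Rod angle: sinφ = −(r/L) sinθ ⇒ φ = -17.599°; ω_rod = −rω cosθ/√(L²−r²sin²θ) = -35.59 rad/s.
V_P = V_A + ω_rod × AP, with AP = 0.0096 m along the rod.
Components: V_Px = −rω sinθ − a·ω_rod·sinφ = -3.4958 m/s;  V_Py = rω cosθ + a·ω_rod·cosφ = +1.0381 m/s.
|V_P| = √(V_Px² + V_Py²) = 3.6467 m/s.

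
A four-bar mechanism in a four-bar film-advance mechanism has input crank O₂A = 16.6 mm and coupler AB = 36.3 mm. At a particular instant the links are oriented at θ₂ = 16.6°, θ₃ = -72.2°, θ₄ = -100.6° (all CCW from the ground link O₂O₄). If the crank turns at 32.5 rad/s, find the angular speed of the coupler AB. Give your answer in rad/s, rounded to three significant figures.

ω₂ = 32.5 rad/s
Differentiating the loop-closure r₂e^{iθ₂}+r₃e^{iθ₃}=r₁+r₄e^{iθ₄} gives r₂ω₂e^{iθ₂}+r₃ω₃e^{iθ₃}=r₄ω₄e^{iθ₄}.
Eliminating the other unknown: ω₃ = r₂ω₂ sin(θ₄−θ₂) / [r₃ sin(θ₃−θ₄)].
Numerator sine = -0.88942; denominator sine = +0.47562.
Result = 0.0166·32.5·(-0.88942) / (0.0363·(+0.47562)) = -27.792 rad/s; magnitude 27.792 rad/s.

27.8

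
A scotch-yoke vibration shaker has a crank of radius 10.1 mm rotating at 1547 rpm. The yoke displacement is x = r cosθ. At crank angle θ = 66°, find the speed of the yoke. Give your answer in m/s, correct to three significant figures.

ω = 162 rad/s (from 1547 rpm).
x = r cosθ ⇒ ẋ = −rω sinθ.
|v| = rω|sinθ| = 0.0101·162·|sin 66°| = 1.4948 m/s.

1.49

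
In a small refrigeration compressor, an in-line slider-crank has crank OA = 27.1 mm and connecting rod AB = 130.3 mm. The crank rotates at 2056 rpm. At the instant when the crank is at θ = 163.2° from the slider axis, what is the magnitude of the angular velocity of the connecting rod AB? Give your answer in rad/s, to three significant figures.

42.9

ω = 215.3 rad/s (converted from 2056 rpm).
The rod makes angle φ with the slider axis where L sinφ = r sinθ; differentiating, L cosφ·φ̇ = r ω cosθ.
L cosφ = √(L² − r² sin²θ) = 0.13006 m.
|ω_rod| = r ω |cosθ| / √(L² − r² sin²θ) = 0.0271·215.3·0.95732/0.13006 = 42.946 rad/s.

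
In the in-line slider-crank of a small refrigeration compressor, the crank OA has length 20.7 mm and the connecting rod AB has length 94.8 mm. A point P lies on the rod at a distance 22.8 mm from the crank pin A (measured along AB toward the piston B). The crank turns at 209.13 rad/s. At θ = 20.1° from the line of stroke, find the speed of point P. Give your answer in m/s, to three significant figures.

ω = 209.1 rad/s.  Crank-pin speed |V_A| = rω = 4.329 m/s, perpendicular to OA.
Rod angle: sinφ = −(r/L) sinθ ⇒ φ = -4.303°; ω_rod = −rω cosθ/√(L²−r²sin²θ) = -43.004 rad/s.
V_P = V_A + ω_rod × AP, with AP = 0.0228 m along the rod.
Components: V_Px = −rω sinθ − a·ω_rod·sinφ = -1.5613 m/s;  V_Py = rω cosθ + a·ω_rod·cosφ = +3.0876 m/s.
|V_P| = √(V_Px² + V_Py²) = 3.4599 m/s.

3.46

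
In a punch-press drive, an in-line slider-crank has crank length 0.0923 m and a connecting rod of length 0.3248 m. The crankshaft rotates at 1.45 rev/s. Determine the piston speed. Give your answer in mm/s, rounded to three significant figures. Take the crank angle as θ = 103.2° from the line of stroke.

ω = 2π·1.45 = 9.111 rad/s
For an in-line slider-crank, x = r cosθ + √(L² − r² sin²θ), so v = −rω sinθ·[1 + r cosθ/√(L² − r² sin²θ)].
With r = 0.0923 m, L = 0.3248 m, θ = 103.2°: √(L² − r² sin²θ) = 0.31212 m.
v = −0.0923·9.111·0.97358·[1 + 0.0923·-0.22835/0.31212] = -0.76341 m/s.
|v| = 0.76341 m/s = 763.41 mm/s.

763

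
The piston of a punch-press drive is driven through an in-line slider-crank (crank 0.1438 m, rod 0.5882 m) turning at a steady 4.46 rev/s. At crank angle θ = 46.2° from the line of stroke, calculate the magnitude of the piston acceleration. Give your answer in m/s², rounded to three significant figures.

ω = 2π·4.46 = 28.02 rad/s
x(θ) = r cosθ + √(L² − r² sin²θ); with ω constant, a = ω²·d²x/dθ².
d²x/dθ² = −r cosθ − r²(cos2θ)/√u − r⁴ sin²2θ/(4u^{3/2}),  u = L² − r² sin²θ = 0.335207 m².
Substituting r = 0.1438 m, L = 0.5882 m, θ = 46.2°: d²x/dθ² = -0.098584 m.
a = ω²·d²x/dθ² = (28.02)²·(-0.098584) = -77.417 m/s²;  |a| = 77.417 m/s².

77.4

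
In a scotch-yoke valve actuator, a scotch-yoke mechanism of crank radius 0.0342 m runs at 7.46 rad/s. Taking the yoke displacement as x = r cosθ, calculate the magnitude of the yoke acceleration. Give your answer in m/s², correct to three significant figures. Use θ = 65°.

0.804

ω = 7.46 rad/s
x = r cosθ ⇒ ẍ = −rω² cosθ (ω constant).
|a| = rω²|cosθ| = 0.0342·(7.46)²·|cos 65°| = 0.80436 m/s².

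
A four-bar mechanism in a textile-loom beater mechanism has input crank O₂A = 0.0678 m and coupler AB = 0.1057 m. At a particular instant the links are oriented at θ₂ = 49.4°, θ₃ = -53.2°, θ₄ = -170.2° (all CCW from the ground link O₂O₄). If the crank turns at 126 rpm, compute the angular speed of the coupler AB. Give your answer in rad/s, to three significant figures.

6.05

ω₂ = 13.19 rad/s (from 126 rpm).
Differentiating the loop-closure r₂e^{iθ₂}+r₃e^{iθ₃}=r₁+r₄e^{iθ₄} gives r₂ω₂e^{iθ₂}+r₃ω₃e^{iθ₃}=r₄ω₄e^{iθ₄}.
Eliminating the other unknown: ω₃ = r₂ω₂ sin(θ₄−θ₂) / [r₃ sin(θ₃−θ₄)].
Numerator sine = +0.63742; denominator sine = +0.89101.
Result = 0.0678·13.19·(+0.63742) / (0.1057·(+0.89101)) = +6.0548 rad/s; magnitude 6.0548 rad/s.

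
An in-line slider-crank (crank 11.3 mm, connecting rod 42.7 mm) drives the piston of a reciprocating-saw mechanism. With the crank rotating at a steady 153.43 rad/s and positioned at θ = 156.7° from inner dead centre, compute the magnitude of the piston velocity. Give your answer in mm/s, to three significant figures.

ω = 153.4 rad/s
For an in-line slider-crank, x = r cosθ + √(L² − r² sin²θ), so v = −rω sinθ·[1 + r cosθ/√(L² − r² sin²θ)].
With r = 0.0113 m, L = 0.0427 m, θ = 156.7°: √(L² − r² sin²θ) = 0.042465 m.
v = −0.0113·153.4·0.39555·[1 + 0.0113·-0.91845/0.042465] = -0.51818 m/s.
|v| = 0.51818 m/s = 518.18 mm/s.

518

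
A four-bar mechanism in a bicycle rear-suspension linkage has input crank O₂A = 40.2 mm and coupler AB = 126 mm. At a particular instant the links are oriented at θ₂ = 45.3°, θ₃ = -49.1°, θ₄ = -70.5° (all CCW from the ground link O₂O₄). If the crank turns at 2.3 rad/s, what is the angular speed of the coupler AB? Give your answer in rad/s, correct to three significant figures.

ω₂ = 2.3 rad/s
Differentiating the loop-closure r₂e^{iθ₂}+r₃e^{iθ₃}=r₁+r₄e^{iθ₄} gives r₂ω₂e^{iθ₂}+r₃ω₃e^{iθ₃}=r₄ω₄e^{iθ₄}.
Eliminating the other unknown: ω₃ = r₂ω₂ sin(θ₄−θ₂) / [r₃ sin(θ₃−θ₄)].
Numerator sine = -0.90032; denominator sine = +0.36488.
Result = 0.0402·2.3·(-0.90032) / (0.126·(+0.36488)) = -1.8106 rad/s; magnitude 1.8106 rad/s.

1.81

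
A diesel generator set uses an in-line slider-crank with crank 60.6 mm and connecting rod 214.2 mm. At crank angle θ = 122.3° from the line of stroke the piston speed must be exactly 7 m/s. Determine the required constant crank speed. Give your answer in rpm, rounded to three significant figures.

For an in-line slider-crank, |v_piston| = rω|sinθ|·[1 + r cosθ/√(L² − r² sin²θ)].
With r = 0.0606 m, L = 0.2142 m, θ = 122.3°: the bracketed kinematic factor |dx/dθ| = 0.043248 m.
ω = v/|dx/dθ| = 7/0.043248 = 161.86 rad/s.
N = 60ω/(2π) = 1545.6 rpm.

1550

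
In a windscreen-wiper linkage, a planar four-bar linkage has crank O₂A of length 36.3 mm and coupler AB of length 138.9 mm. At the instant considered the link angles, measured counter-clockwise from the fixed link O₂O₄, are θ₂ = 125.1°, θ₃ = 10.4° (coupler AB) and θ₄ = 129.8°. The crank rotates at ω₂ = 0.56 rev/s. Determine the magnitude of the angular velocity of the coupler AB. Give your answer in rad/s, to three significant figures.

ω₂ = 3.519 rad/s (from 0.56 rev/s).
Differentiating the loop-closure r₂e^{iθ₂}+r₃e^{iθ₃}=r₁+r₄e^{iθ₄} gives r₂ω₂e^{iθ₂}+r₃ω₃e^{iθ₃}=r₄ω₄e^{iθ₄}.
Eliminating the other unknown: ω₃ = r₂ω₂ sin(θ₄−θ₂) / [r₃ sin(θ₃−θ₄)].
Numerator sine = +0.08194; denominator sine = -0.87121.
Result = 0.0363·3.519·(+0.08194) / (0.1389·(-0.87121)) = -0.086484 rad/s; magnitude 0.086484 rad/s.

0.0865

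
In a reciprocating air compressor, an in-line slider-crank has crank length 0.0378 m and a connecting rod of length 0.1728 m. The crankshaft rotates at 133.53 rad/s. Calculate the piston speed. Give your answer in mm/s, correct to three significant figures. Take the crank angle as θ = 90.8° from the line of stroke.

5030

ω = 133.5 rad/s
For an in-line slider-crank, x = r cosθ + √(L² − r² sin²θ), so v = −rω sinθ·[1 + r cosθ/√(L² − r² sin²θ)].
With r = 0.0378 m, L = 0.1728 m, θ = 90.8°: √(L² − r² sin²θ) = 0.16862 m.
v = −0.0378·133.5·0.99990·[1 + 0.0378·-0.01396/0.16862] = -5.0311 m/s.
|v| = 5.0311 m/s = 5031.1 mm/s.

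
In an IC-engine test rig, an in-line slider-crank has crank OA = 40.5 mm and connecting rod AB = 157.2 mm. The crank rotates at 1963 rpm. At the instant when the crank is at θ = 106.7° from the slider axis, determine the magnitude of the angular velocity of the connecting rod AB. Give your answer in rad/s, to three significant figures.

15.7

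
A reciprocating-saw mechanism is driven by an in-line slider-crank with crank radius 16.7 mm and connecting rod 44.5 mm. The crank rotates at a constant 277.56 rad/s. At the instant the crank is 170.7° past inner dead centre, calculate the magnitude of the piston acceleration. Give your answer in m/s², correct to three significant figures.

809

ω = 277.6 rad/s
x(θ) = r cosθ + √(L² − r² sin²θ); with ω constant, a = ω²·d²x/dθ².
d²x/dθ² = −r cosθ − r²(cos2θ)/√u − r⁴ sin²2θ/(4u^{3/2}),  u = L² − r² sin²θ = 0.00197297 m².
Substituting r = 0.0167 m, L = 0.0445 m, θ = 170.7°: d²x/dθ² = +0.010507 m.
a = ω²·d²x/dθ² = (277.6)²·(+0.010507) = +809.46 m/s²;  |a| = 809.46 m/s².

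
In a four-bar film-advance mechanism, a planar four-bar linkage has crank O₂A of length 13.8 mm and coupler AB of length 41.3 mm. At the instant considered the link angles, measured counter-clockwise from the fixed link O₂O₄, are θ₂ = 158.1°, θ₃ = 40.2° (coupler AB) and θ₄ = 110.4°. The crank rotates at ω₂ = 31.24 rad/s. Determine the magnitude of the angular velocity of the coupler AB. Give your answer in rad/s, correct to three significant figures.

8.21

ω₂ = 31.24 rad/s
Differentiating the loop-closure r₂e^{iθ₂}+r₃e^{iθ₃}=r₁+r₄e^{iθ₄} gives r₂ω₂e^{iθ₂}+r₃ω₃e^{iθ₃}=r₄ω₄e^{iθ₄}.
Eliminating the other unknown: ω₃ = r₂ω₂ sin(θ₄−θ₂) / [r₃ sin(θ₃−θ₄)].
Numerator sine = -0.73963; denominator sine = -0.94088.
Result = 0.0138·31.24·(-0.73963) / (0.0413·(-0.94088)) = +8.2058 rad/s; magnitude 8.2058 rad/s.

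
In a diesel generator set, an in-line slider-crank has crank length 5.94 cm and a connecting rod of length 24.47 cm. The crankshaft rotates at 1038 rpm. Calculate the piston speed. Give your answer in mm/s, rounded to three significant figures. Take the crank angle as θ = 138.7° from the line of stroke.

ω = 2π·1038/60 = 108.7 rad/s
For an in-line slider-crank, x = r cosθ + √(L² − r² sin²θ), so v = −rω sinθ·[1 + r cosθ/√(L² − r² sin²θ)].
With r = 0.0594 m, L = 0.2447 m, θ = 138.7°: √(L² − r² sin²θ) = 0.24154 m.
v = −0.0594·108.7·0.66000·[1 + 0.0594·-0.75126/0.24154] = -3.4741 m/s.
|v| = 3.4741 m/s = 3474.1 mm/s.

3470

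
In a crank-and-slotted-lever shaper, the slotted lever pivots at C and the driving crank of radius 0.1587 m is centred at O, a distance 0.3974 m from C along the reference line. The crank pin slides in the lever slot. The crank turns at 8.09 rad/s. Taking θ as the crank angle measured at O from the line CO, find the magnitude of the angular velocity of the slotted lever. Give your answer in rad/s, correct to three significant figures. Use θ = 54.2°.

1.95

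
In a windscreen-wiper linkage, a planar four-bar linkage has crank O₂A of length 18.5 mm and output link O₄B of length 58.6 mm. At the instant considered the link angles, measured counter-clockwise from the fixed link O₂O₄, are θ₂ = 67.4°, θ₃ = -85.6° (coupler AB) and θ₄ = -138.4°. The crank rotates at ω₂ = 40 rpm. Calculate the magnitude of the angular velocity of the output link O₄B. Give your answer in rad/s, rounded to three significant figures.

ω₂ = 4.189 rad/s (from 40 rpm).
Differentiating the loop-closure r₂e^{iθ₂}+r₃e^{iθ₃}=r₁+r₄e^{iθ₄} gives r₂ω₂e^{iθ₂}+r₃ω₃e^{iθ₃}=r₄ω₄e^{iθ₄}.
Eliminating the other unknown: ω₄ = r₂ω₂ sin(θ₂−θ₃) / [r₄ sin(θ₄−θ₃)].
Numerator sine = +0.45399; denominator sine = -0.79653.
Result = 0.0185·4.189·(+0.45399) / (0.0586·(-0.79653)) = -0.75372 rad/s; magnitude 0.75372 rad/s.

0.754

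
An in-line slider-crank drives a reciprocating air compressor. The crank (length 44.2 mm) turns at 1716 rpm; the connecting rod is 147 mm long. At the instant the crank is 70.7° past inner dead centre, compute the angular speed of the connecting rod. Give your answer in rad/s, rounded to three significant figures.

ω = 179.7 rad/s (converted from 1716 rpm).
The rod makes angle φ with the slider axis where L sinφ = r sinθ; differentiating, L cosφ·φ̇ = r ω cosθ.
L cosφ = √(L² − r² sin²θ) = 0.14096 m.
|ω_rod| = r ω |cosθ| / √(L² − r² sin²θ) = 0.0442·179.7·0.33051/0.14096 = 18.624 rad/s.

18.6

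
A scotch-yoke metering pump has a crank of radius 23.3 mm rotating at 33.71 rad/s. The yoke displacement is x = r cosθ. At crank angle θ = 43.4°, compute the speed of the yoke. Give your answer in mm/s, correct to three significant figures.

ω = 33.71 rad/s
x = r cosθ ⇒ ẋ = −rω sinθ.
|v| = rω|sinθ| = 0.0233·33.71·|sin 43.4°| = 0.53967 m/s = 539.67 mm/s.

540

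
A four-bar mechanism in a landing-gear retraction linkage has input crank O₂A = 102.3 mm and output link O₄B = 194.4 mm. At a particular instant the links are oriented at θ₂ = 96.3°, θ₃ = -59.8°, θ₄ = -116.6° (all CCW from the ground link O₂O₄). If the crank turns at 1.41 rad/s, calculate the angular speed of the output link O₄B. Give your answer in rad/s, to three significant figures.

0.359

ω₂ = 1.41 rad/s
Differentiating the loop-closure r₂e^{iθ₂}+r₃e^{iθ₃}=r₁+r₄e^{iθ₄} gives r₂ω₂e^{iθ₂}+r₃ω₃e^{iθ₃}=r₄ω₄e^{iθ₄}.
Eliminating the other unknown: ω₄ = r₂ω₂ sin(θ₂−θ₃) / [r₄ sin(θ₄−θ₃)].
Numerator sine = +0.40514; denominator sine = -0.83676.
Result = 0.1023·1.41·(+0.40514) / (0.1944·(-0.83676)) = -0.35925 rad/s; magnitude 0.35925 rad/s.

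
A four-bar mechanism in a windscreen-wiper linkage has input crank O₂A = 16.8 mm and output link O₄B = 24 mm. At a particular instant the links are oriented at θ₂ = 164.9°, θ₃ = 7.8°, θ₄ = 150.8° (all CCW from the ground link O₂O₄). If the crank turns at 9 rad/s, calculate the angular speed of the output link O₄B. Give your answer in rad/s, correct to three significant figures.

4.07

ω₂ = 9 rad/s
Differentiating the loop-closure r₂e^{iθ₂}+r₃e^{iθ₃}=r₁+r₄e^{iθ₄} gives r₂ω₂e^{iθ₂}+r₃ω₃e^{iθ₃}=r₄ω₄e^{iθ₄}.
Eliminating the other unknown: ω₄ = r₂ω₂ sin(θ₂−θ₃) / [r₄ sin(θ₄−θ₃)].
Numerator sine = +0.38912; denominator sine = +0.60182.
Result = 0.0168·9·(+0.38912) / (0.024·(+0.60182)) = +4.0735 rad/s; magnitude 4.0735 rad/s.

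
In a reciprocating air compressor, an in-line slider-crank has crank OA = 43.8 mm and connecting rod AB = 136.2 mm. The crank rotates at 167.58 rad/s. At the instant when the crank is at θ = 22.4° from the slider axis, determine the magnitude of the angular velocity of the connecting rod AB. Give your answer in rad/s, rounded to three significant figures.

50.2

ω = 167.6 rad/s
The rod makes angle φ with the slider axis where L sinφ = r sinθ; differentiating, L cosφ·φ̇ = r ω cosθ.
L cosφ = √(L² − r² sin²θ) = 0.13517 m.
|ω_rod| = r ω |cosθ| / √(L² − r² sin²θ) = 0.0438·167.6·0.92455/0.13517 = 50.203 rad/s.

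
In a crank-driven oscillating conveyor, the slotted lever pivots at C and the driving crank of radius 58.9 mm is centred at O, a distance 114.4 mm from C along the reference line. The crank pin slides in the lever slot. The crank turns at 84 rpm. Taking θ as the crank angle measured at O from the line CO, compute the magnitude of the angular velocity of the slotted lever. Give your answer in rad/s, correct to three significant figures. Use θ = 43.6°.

ω = 8.796 rad/s (from 84 rpm).
Crank pin A relative to C: A = (d + r cosθ, r sinθ); lever angle φ = atan2(r sinθ, d + r cosθ).
Differentiating tanφ: φ̇ = rω(d cosθ + r)/(d² + r² + 2dr cosθ).
d² + r² + 2dr cosθ = |CA|² = 0.0263157 m²;  d cosθ + r = +0.14175 m.
|ω_lever| = |0.0589·8.796·+0.14175| / 0.0263157 = 2.7907 rad/s.

2.79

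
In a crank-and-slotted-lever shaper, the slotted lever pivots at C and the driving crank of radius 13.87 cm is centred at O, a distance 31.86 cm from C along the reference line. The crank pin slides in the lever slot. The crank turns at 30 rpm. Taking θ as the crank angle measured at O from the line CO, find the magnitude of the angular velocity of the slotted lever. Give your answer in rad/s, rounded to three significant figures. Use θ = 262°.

ω = 3.142 rad/s (from 30 rpm).
Crank pin A relative to C: A = (d + r cosθ, r sinθ); lever angle φ = atan2(r sinθ, d + r cosθ).
Differentiating tanφ: φ̇ = rω(d cosθ + r)/(d² + r² + 2dr cosθ).
d² + r² + 2dr cosθ = |CA|² = 0.108444 m²;  d cosθ + r = +0.094359 m.
|ω_lever| = |0.1387·3.142·+0.094359| / 0.108444 = 0.37915 rad/s.

0.379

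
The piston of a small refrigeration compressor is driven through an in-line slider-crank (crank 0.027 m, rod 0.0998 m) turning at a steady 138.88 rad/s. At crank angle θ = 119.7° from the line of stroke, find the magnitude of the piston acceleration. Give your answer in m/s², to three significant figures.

ω = 138.9 rad/s
x(θ) = r cosθ + √(L² − r² sin²θ); with ω constant, a = ω²·d²x/dθ².
d²x/dθ² = −r cosθ − r²(cos2θ)/√u − r⁴ sin²2θ/(4u^{3/2}),  u = L² − r² sin²θ = 0.00940999 m².
Substituting r = 0.027 m, L = 0.0998 m, θ = 119.7°: d²x/dθ² = +0.017095 m.
a = ω²·d²x/dθ² = (138.9)²·(+0.017095) = +329.72 m/s²;  |a| = 329.72 m/s².

330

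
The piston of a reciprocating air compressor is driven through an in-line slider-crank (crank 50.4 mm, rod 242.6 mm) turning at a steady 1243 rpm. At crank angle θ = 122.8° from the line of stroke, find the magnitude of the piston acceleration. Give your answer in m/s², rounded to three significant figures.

535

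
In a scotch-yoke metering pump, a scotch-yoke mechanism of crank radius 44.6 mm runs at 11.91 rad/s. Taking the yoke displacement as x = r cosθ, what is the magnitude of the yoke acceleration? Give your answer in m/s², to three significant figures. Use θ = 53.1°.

3.80

ω = 11.91 rad/s
x = r cosθ ⇒ ẍ = −rω² cosθ (ω constant).
|a| = rω²|cosθ| = 0.0446·(11.91)²·|cos 53.1°| = 3.7985 m/s².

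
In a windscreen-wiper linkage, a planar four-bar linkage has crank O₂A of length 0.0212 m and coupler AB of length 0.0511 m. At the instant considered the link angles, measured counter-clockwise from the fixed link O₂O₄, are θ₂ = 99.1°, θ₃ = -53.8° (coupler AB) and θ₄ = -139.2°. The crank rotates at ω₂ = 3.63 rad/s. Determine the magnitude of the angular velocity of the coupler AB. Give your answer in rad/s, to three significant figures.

1.29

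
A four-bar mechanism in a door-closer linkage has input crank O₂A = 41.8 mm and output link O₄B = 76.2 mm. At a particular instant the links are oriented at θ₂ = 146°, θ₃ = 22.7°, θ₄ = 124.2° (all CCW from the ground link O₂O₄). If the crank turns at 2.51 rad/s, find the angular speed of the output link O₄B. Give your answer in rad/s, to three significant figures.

ω₂ = 2.51 rad/s
Differentiating the loop-closure r₂e^{iθ₂}+r₃e^{iθ₃}=r₁+r₄e^{iθ₄} gives r₂ω₂e^{iθ₂}+r₃ω₃e^{iθ₃}=r₄ω₄e^{iθ₄}.
Eliminating the other unknown: ω₄ = r₂ω₂ sin(θ₂−θ₃) / [r₄ sin(θ₄−θ₃)].
Numerator sine = +0.83581; denominator sine = +0.97992.
Result = 0.0418·2.51·(+0.83581) / (0.0762·(+0.97992)) = +1.1744 rad/s; magnitude 1.1744 rad/s.

1.17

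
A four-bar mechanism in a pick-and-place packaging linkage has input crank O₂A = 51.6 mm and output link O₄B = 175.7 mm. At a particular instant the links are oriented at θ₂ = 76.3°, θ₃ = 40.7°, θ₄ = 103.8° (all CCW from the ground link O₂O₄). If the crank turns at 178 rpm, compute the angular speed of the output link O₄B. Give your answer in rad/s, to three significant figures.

3.57

ω₂ = 18.64 rad/s (from 178 rpm).
Differentiating the loop-closure r₂e^{iθ₂}+r₃e^{iθ₃}=r₁+r₄e^{iθ₄} gives r₂ω₂e^{iθ₂}+r₃ω₃e^{iθ₃}=r₄ω₄e^{iθ₄}.
Eliminating the other unknown: ω₄ = r₂ω₂ sin(θ₂−θ₃) / [r₄ sin(θ₄−θ₃)].
Numerator sine = +0.58212; denominator sine = +0.89180.
Result = 0.0516·18.64·(+0.58212) / (0.1757·(+0.89180)) = +3.5733 rad/s; magnitude 3.5733 rad/s.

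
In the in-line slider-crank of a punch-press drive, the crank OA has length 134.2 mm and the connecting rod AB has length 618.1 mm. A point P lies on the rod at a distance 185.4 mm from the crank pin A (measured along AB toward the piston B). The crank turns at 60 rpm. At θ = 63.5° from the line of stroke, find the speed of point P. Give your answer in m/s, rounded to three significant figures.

ω = 6.283 rad/s.  Crank-pin speed |V_A| = rω = 0.8432 m/s, perpendicular to OA.
Rod angle: sinφ = −(r/L) sinθ ⇒ φ = -11.204°; ω_rod = −rω cosθ/√(L²−r²sin²θ) = -0.62052 rad/s.
V_P = V_A + ω_rod × AP, with AP = 0.1854 m along the rod.
Components: V_Px = −rω sinθ − a·ω_rod·sinφ = -0.77697 m/s;  V_Py = rω cosθ + a·ω_rod·cosφ = +0.26338 m/s.
|V_P| = √(V_Px² + V_Py²) = 0.82039 m/s.

0.820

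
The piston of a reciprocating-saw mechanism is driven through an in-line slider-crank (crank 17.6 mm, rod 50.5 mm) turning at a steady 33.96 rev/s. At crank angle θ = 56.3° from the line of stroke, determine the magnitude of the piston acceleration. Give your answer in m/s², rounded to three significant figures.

341

ω = 2π·34 = 213.4 rad/s
x(θ) = r cosθ + √(L² − r² sin²θ); with ω constant, a = ω²·d²x/dθ².
d²x/dθ² = −r cosθ − r²(cos2θ)/√u − r⁴ sin²2θ/(4u^{3/2}),  u = L² − r² sin²θ = 0.00233585 m².
Substituting r = 0.0176 m, L = 0.0505 m, θ = 56.3°: d²x/dθ² = -0.0074833 m.
a = ω²·d²x/dθ² = (213.4)²·(-0.0074833) = -340.71 m/s²;  |a| = 340.71 m/s².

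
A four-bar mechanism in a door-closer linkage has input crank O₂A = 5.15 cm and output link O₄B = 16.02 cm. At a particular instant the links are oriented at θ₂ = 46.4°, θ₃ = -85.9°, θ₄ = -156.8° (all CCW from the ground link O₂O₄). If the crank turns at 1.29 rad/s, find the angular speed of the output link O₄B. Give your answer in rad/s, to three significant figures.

0.325

ω₂ = 1.29 rad/s
Differentiating the loop-closure r₂e^{iθ₂}+r₃e^{iθ₃}=r₁+r₄e^{iθ₄} gives r₂ω₂e^{iθ₂}+r₃ω₃e^{iθ₃}=r₄ω₄e^{iθ₄}.
Eliminating the other unknown: ω₄ = r₂ω₂ sin(θ₂−θ₃) / [r₄ sin(θ₄−θ₃)].
Numerator sine = +0.73963; denominator sine = -0.94495.
Result = 0.0515·1.29·(+0.73963) / (0.1602·(-0.94495)) = -0.32459 rad/s; magnitude 0.32459 rad/s.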